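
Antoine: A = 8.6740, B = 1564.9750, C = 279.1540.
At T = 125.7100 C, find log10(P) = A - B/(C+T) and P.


C+T = 404.8640
B/(C+T) = 3.8654
log10(P) = 8.6740 - 3.8654 = 4.8086
P = 10^4.8086 = 64352.6114 mmHg

64352.6114 mmHg


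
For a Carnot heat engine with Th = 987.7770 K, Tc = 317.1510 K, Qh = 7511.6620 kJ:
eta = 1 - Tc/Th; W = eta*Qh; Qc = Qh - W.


eta = 1 - 317.1510/987.7770 = 0.6789
W = 0.6789 * 7511.6620 = 5099.8513 kJ
Qc = 7511.6620 - 5099.8513 = 2411.8107 kJ

eta = 67.8924%, W = 5099.8513 kJ, Qc = 2411.8107 kJ


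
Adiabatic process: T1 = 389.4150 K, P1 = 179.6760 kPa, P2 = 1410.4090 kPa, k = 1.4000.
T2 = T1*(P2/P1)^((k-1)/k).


(k-1)/k = 0.2857
(P2/P1)^exp = 1.8017
T2 = 389.4150 * 1.8017 = 701.5935 K

701.5935 K


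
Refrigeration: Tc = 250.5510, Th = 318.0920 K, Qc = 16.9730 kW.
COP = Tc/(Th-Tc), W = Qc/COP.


COP = 250.5510 / 67.5410 = 3.7096
W = 16.9730 / 3.7096 = 4.5754 kW

COP = 3.7096, W = 4.5754 kW


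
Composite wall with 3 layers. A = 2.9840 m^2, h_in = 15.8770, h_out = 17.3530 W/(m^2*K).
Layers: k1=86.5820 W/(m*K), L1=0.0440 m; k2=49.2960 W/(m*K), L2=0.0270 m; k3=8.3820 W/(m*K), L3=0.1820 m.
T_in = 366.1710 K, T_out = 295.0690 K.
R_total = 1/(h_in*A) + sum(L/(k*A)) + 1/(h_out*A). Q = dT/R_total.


R_conv_in = 1/(15.8770*2.9840) = 0.0211
R_1 = 0.0440/(86.5820*2.9840) = 0.0002
R_2 = 0.0270/(49.2960*2.9840) = 0.0002
R_3 = 0.1820/(8.3820*2.9840) = 0.0073
R_conv_out = 1/(17.3530*2.9840) = 0.0193
R_total = 0.0480 K/W
Q = 71.1020 / 0.0480 = 1479.7605 W

R_total = 0.0480 K/W, Q = 1479.7605 W


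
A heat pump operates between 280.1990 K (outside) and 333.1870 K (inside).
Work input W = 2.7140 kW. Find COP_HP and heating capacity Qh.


COP = 333.1870 / 52.9880 = 6.2880
Qh = 6.2880 * 2.7140 = 17.0656 kW

COP = 6.2880, Qh = 17.0656 kW


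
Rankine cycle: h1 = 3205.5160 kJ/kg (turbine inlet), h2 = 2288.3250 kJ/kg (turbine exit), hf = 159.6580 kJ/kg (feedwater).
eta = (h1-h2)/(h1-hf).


W = 917.1910 kJ/kg
Q_in = 3045.8580 kJ/kg
eta = 0.3011 = 30.1127%

eta = 30.1127%


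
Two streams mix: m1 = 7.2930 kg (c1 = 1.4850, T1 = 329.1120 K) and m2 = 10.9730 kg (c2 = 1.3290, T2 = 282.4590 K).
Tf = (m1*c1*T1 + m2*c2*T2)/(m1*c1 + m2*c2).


num = 7683.4502
den = 25.4132
Tf = 302.3407 K

302.3407 K


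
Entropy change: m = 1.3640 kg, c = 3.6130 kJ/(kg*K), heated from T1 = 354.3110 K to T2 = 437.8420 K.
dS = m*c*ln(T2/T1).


T2/T1 = 1.2358
ln(T2/T1) = 0.2117
dS = 1.3640 * 3.6130 * 0.2117 = 1.0432 kJ/K

1.0432 kJ/K


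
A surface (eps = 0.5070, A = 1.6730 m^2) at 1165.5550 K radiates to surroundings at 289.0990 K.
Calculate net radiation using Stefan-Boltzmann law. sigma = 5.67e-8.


T^4 = 1.8456e+12
Tsurr^4 = 6.9853e+09
Q = 0.5070 * 5.67e-8 * 1.6730 * 1.8386e+12 = 88424.2048 W

88424.2048 W


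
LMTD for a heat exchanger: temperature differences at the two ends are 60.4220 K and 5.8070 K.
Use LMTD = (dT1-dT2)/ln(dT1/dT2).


dT1/dT2 = 10.4050
ln(dT1/dT2) = 2.3423
LMTD = 54.6150 / 2.3423 = 23.3169 K

23.3169 K


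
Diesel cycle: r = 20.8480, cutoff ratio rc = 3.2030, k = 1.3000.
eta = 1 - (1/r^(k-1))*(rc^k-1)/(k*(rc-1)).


r^(k-1) = 2.4872
rc^k = 4.5418
eta = 0.5028 = 50.2788%

50.2788%


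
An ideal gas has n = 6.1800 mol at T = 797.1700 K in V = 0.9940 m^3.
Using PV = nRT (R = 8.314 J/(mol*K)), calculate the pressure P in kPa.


P = nRT/V = 6.1800 * 8.314 * 797.1700 / 0.9940
= 40959.0091 / 0.9940 = 41206.2466 Pa = 41.2062 kPa

41.2062 kPa


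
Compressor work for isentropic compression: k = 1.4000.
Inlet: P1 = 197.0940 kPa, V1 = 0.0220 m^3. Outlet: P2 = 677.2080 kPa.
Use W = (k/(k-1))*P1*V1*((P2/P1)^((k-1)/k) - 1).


(k-1)/k = 0.2857
(P2/P1)^exp = 1.4228
W = 3.5000 * 197.0940 * 0.0220 * (1.4228 - 1) = 6.4172 kJ

6.4172 kJ


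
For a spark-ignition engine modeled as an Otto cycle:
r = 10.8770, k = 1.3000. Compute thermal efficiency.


r^(k-1) = 2.0462
eta = 1 - 1/2.0462 = 0.5113 = 51.1294%

51.1294%


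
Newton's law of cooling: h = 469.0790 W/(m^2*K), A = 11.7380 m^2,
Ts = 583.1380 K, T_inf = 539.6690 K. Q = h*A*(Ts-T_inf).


dT = 43.4690 K
Q = 469.0790 * 11.7380 * 43.4690 = 239342.4571 W

239342.4571 W


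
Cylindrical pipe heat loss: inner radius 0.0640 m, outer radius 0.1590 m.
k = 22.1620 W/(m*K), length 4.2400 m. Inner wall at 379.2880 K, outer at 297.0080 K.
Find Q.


dT = 82.2800 K
ln(ro/ri) = 0.9100
Q = 2*pi*22.1620*4.2400*82.2800 / 0.9100 = 53382.3253 W

53382.3253 W


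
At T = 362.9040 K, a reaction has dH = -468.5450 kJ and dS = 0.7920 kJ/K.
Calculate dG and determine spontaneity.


T*dS = 362.9040 * 0.7920 = 287.4200 kJ
dG = -468.5450 - 287.4200 = -755.9650 kJ (spontaneous)

dG = -755.9650 kJ, spontaneous


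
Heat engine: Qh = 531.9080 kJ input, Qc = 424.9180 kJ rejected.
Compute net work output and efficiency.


W = 531.9080 - 424.9180 = 106.9900 kJ
eta = 106.9900 / 531.9080 = 0.2011 = 20.1144%

W = 106.9900 kJ, eta = 20.1144%


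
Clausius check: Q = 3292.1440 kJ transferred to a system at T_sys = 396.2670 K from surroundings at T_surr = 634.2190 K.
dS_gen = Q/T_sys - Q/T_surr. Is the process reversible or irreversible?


dS_sys = 3292.1440/396.2670 = 8.3079 kJ/K
dS_surr = -3292.1440/634.2190 = -5.1909 kJ/K
dS_gen = 8.3079 - 5.1909 = 3.1170 kJ/K (irreversible)

dS_gen = 3.1170 kJ/K, irreversible


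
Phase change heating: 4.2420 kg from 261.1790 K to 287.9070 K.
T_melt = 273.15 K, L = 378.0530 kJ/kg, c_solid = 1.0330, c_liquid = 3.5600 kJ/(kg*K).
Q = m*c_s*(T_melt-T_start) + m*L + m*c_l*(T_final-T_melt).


Q1 (sensible, solid) = 4.2420 * 1.0330 * 11.9710 = 52.4568 kJ
Q2 (latent) = 4.2420 * 378.0530 = 1603.7008 kJ
Q3 (sensible, liquid) = 4.2420 * 3.5600 * 14.7570 = 222.8531 kJ
Q_total = 1879.0107 kJ

1879.0107 kJ


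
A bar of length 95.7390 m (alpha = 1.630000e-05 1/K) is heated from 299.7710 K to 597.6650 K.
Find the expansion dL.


dT = 297.8940 K
dL = 1.630000e-05 * 95.7390 * 297.8940 = 0.464877 m
L_final = 96.203877 m

dL = 0.464877 m


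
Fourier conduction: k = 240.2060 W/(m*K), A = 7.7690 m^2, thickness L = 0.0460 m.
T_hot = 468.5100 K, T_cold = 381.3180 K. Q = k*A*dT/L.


dT = 87.1920 K
Q = 240.2060 * 7.7690 * 87.1920 / 0.0460 = 3537266.4960 W

3537266.4960 W


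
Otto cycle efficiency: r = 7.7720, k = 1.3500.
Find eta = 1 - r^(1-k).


r^(k-1) = 2.0497
eta = 1 - 1/2.0497 = 0.5121 = 51.2119%

51.2119%


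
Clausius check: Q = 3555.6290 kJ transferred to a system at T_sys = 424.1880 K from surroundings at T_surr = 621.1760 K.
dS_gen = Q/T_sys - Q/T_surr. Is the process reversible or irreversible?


dS_sys = 3555.6290/424.1880 = 8.3822 kJ/K
dS_surr = -3555.6290/621.1760 = -5.7240 kJ/K
dS_gen = 8.3822 - 5.7240 = 2.6582 kJ/K (irreversible)

dS_gen = 2.6582 kJ/K, irreversible


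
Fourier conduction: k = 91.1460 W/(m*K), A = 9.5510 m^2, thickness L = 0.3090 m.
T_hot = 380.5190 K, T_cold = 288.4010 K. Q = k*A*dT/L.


dT = 92.1180 K
Q = 91.1460 * 9.5510 * 92.1180 / 0.3090 = 259520.9845 W

259520.9845 W


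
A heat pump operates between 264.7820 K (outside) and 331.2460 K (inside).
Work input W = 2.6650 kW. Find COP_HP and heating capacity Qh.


COP = 331.2460 / 66.4640 = 4.9838
Qh = 4.9838 * 2.6650 = 13.2819 kW

COP = 4.9838, Qh = 13.2819 kW


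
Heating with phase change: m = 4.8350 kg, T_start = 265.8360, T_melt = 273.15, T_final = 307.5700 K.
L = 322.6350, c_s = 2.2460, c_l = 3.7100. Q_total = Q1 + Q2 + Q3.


Q1 (sensible, solid) = 4.8350 * 2.2460 * 7.3140 = 79.4257 kJ
Q2 (latent) = 4.8350 * 322.6350 = 1559.9402 kJ
Q3 (sensible, liquid) = 4.8350 * 3.7100 * 34.4200 = 617.4208 kJ
Q_total = 2256.7867 kJ

2256.7867 kJ


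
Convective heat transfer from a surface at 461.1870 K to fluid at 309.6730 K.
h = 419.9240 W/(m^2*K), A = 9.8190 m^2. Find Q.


dT = 151.5140 K
Q = 419.9240 * 9.8190 * 151.5140 = 624727.6393 W

624727.6393 W


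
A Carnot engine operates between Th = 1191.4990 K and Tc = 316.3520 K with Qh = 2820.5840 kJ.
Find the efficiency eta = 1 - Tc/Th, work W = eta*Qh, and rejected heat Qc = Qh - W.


eta = 1 - 316.3520/1191.4990 = 0.7345
W = 0.7345 * 2820.5840 = 2071.6976 kJ
Qc = 2820.5840 - 2071.6976 = 748.8864 kJ

eta = 73.4492%, W = 2071.6976 kJ, Qc = 748.8864 kJ


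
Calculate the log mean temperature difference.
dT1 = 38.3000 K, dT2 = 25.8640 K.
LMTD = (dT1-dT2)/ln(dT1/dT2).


dT1/dT2 = 1.4808
ln(dT1/dT2) = 0.3926
LMTD = 12.4360 / 0.3926 = 31.6762 K

31.6762 K


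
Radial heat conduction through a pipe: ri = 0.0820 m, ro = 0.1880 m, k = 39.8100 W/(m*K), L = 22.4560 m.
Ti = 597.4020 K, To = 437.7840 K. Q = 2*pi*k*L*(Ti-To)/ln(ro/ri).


dT = 159.6180 K
ln(ro/ri) = 0.8297
Q = 2*pi*39.8100*22.4560*159.6180 / 0.8297 = 1080571.0558 W

1080571.0558 W


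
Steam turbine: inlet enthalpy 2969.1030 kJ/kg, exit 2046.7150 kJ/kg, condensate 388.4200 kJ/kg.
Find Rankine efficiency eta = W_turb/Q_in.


W = 922.3880 kJ/kg
Q_in = 2580.6830 kJ/kg
eta = 0.3574 = 35.7420%

eta = 35.7420%


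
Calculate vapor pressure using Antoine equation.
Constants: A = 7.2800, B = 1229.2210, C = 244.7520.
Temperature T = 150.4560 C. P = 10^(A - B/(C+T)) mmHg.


C+T = 395.2080
B/(C+T) = 3.1103
log10(P) = 7.2800 - 3.1103 = 4.1697
P = 10^4.1697 = 14780.3915 mmHg

14780.3915 mmHg


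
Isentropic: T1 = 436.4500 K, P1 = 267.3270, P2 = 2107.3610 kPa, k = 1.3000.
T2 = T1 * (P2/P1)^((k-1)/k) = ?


(k-1)/k = 0.2308
(P2/P1)^exp = 1.6104
T2 = 436.4500 * 1.6104 = 702.8528 K

702.8528 K


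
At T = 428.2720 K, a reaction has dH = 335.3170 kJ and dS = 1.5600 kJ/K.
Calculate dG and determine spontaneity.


T*dS = 428.2720 * 1.5600 = 668.1043 kJ
dG = 335.3170 - 668.1043 = -332.7873 kJ (spontaneous)

dG = -332.7873 kJ, spontaneous


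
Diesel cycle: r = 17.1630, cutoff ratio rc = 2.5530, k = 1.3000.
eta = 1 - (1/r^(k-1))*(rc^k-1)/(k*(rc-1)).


r^(k-1) = 2.3463
rc^k = 3.3819
eta = 0.4972 = 49.7150%

49.7150%


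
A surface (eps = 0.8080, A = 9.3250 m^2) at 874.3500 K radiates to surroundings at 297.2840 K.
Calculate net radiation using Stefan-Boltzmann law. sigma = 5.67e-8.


T^4 = 5.8444e+11
Tsurr^4 = 7.8106e+09
Q = 0.8080 * 5.67e-8 * 9.3250 * 5.7663e+11 = 246343.6440 W

246343.6440 W


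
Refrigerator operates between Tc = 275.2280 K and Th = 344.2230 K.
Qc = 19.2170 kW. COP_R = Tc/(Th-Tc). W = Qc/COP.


COP = 275.2280 / 68.9950 = 3.9891
W = 19.2170 / 3.9891 = 4.8174 kW

COP = 3.9891, W = 4.8174 kW


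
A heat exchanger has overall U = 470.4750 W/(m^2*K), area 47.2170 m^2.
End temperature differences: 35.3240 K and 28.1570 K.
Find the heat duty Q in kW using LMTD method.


LMTD = 31.6052 K
Q = 470.4750 * 47.2170 * 31.6052 = 702090.6722 W = 702.0907 kW

702.0907 kW


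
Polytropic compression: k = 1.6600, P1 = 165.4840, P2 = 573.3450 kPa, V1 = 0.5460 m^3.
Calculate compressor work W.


(k-1)/k = 0.3976
(P2/P1)^exp = 1.6389
W = 2.5152 * 165.4840 * 0.5460 * (1.6389 - 1) = 145.2026 kJ

145.2026 kJ


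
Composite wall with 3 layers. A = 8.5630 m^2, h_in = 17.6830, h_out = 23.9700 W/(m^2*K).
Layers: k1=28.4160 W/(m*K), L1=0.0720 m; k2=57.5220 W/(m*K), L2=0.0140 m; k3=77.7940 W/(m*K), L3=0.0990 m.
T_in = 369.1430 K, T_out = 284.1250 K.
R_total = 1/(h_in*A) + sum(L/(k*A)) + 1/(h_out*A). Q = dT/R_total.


R_conv_in = 1/(17.6830*8.5630) = 0.0066
R_1 = 0.0720/(28.4160*8.5630) = 0.0003
R_2 = 0.0140/(57.5220*8.5630) = 2.8423e-05
R_3 = 0.0990/(77.7940*8.5630) = 0.0001
R_conv_out = 1/(23.9700*8.5630) = 0.0049
R_total = 0.0119 K/W
Q = 85.0180 / 0.0119 = 7115.0182 W

R_total = 0.0119 K/W, Q = 7115.0182 W


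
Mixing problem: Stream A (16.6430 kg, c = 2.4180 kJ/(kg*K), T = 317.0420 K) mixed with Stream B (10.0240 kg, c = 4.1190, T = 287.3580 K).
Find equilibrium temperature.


num = 24623.3326
den = 81.5316
Tf = 302.0096 K

302.0096 K


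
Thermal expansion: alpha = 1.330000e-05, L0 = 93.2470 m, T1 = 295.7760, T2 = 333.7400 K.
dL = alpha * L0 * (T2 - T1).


dT = 37.9640 K
dL = 1.330000e-05 * 93.2470 * 37.9640 = 0.047082 m
L_final = 93.294082 m

dL = 0.047082 m


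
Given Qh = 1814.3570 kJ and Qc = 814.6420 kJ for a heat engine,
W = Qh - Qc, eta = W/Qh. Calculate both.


W = 1814.3570 - 814.6420 = 999.7150 kJ
eta = 999.7150 / 1814.3570 = 0.5510 = 55.1002%

W = 999.7150 kJ, eta = 55.1002%


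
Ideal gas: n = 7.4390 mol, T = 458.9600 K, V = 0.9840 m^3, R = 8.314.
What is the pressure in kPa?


P = nRT/V = 7.4390 * 8.314 * 458.9600 / 0.9840
= 28385.6874 / 0.9840 = 28847.2433 Pa = 28.8472 kPa

28.8472 kPa


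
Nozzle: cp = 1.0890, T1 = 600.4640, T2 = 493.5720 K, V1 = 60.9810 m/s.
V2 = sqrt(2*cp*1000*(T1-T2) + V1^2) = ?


dT = 106.8920 K
2*cp*1000*dT = 232810.7760
V1^2 = 3718.6824
V2 = sqrt(236529.4584) = 486.3429 m/s

486.3429 m/s


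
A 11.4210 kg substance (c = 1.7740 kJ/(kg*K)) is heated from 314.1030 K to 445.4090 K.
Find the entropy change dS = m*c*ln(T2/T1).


T2/T1 = 1.4180
ln(T2/T1) = 0.3493
dS = 11.4210 * 1.7740 * 0.3493 = 7.0765 kJ/K

7.0765 kJ/K


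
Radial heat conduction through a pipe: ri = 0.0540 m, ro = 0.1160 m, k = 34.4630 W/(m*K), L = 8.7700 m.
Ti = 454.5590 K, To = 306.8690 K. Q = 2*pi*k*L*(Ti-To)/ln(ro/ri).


dT = 147.6900 K
ln(ro/ri) = 0.7646
Q = 2*pi*34.4630*8.7700*147.6900 / 0.7646 = 366813.9541 W

366813.9541 W


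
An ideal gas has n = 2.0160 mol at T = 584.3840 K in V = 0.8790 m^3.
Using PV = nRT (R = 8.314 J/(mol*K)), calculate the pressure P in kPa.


P = nRT/V = 2.0160 * 8.314 * 584.3840 / 0.8790
= 9794.8742 / 0.8790 = 11143.2016 Pa = 11.1432 kPa

11.1432 kPa


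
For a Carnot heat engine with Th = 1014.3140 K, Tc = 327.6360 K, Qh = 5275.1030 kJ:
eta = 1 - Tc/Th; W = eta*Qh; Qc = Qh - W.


eta = 1 - 327.6360/1014.3140 = 0.6770
W = 0.6770 * 5275.1030 = 3571.1793 kJ
Qc = 5275.1030 - 3571.1793 = 1703.9237 kJ

eta = 67.6988%, W = 3571.1793 kJ, Qc = 1703.9237 kJ


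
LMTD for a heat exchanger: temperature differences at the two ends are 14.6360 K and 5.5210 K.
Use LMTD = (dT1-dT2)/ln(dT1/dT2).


dT1/dT2 = 2.6510
ln(dT1/dT2) = 0.9749
LMTD = 9.1150 / 0.9749 = 9.3494 K

9.3494 K


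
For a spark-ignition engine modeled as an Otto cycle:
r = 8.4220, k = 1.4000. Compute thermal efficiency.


r^(k-1) = 2.3451
eta = 1 - 1/2.3451 = 0.5736 = 57.3584%

57.3584%


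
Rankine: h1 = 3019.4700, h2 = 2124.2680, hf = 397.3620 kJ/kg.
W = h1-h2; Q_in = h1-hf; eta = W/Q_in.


W = 895.2020 kJ/kg
Q_in = 2622.1080 kJ/kg
eta = 0.3414 = 34.1405%

eta = 34.1405%


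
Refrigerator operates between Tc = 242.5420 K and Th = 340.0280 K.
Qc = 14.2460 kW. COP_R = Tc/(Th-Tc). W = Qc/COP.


COP = 242.5420 / 97.4860 = 2.4880
W = 14.2460 / 2.4880 = 5.7260 kW

COP = 2.4880, W = 5.7260 kW


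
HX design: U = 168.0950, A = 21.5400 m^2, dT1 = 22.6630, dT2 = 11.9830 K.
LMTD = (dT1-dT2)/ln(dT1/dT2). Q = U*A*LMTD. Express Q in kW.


LMTD = 16.7597 K
Q = 168.0950 * 21.5400 * 16.7597 = 60682.7903 W = 60.6828 kW

60.6828 kW


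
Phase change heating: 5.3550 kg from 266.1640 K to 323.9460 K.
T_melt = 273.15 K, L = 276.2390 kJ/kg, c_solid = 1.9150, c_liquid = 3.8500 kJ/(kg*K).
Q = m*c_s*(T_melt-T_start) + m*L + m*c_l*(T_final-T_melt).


Q1 (sensible, solid) = 5.3550 * 1.9150 * 6.9860 = 71.6402 kJ
Q2 (latent) = 5.3550 * 276.2390 = 1479.2598 kJ
Q3 (sensible, liquid) = 5.3550 * 3.8500 * 50.7960 = 1047.2484 kJ
Q_total = 2598.1485 kJ

2598.1485 kJ


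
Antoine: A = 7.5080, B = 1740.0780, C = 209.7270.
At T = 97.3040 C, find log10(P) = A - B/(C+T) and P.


C+T = 307.0310
B/(C+T) = 5.6674
log10(P) = 7.5080 - 5.6674 = 1.8406
P = 10^1.8406 = 69.2733 mmHg

69.2733 mmHg


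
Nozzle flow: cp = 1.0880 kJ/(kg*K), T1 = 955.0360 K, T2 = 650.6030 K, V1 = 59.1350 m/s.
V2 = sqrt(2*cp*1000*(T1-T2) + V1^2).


dT = 304.4330 K
2*cp*1000*dT = 662446.2080
V1^2 = 3496.9482
V2 = sqrt(665943.1562) = 816.0534 m/s

816.0534 m/s


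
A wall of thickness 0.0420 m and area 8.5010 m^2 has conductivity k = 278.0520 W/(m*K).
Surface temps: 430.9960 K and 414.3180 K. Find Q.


dT = 16.6780 K
Q = 278.0520 * 8.5010 * 16.6780 / 0.0420 = 938621.9768 W

938621.9768 W


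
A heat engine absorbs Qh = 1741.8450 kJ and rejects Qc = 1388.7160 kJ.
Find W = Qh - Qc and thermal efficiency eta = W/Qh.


W = 1741.8450 - 1388.7160 = 353.1290 kJ
eta = 353.1290 / 1741.8450 = 0.2027 = 20.2733%

W = 353.1290 kJ, eta = 20.2733%


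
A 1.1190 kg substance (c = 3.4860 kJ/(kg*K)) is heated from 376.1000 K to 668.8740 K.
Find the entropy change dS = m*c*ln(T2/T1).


T2/T1 = 1.7784
ln(T2/T1) = 0.5757
dS = 1.1190 * 3.4860 * 0.5757 = 2.2459 kJ/K

2.2459 kJ/K


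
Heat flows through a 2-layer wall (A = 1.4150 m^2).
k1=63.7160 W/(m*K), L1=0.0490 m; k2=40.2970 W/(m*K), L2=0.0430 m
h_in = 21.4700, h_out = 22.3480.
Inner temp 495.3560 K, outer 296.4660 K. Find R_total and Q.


R_conv_in = 1/(21.4700*1.4150) = 0.0329
R_1 = 0.0490/(63.7160*1.4150) = 0.0005
R_2 = 0.0430/(40.2970*1.4150) = 0.0008
R_conv_out = 1/(22.3480*1.4150) = 0.0316
R_total = 0.0658 K/W
Q = 198.8900 / 0.0658 = 3020.9421 W

R_total = 0.0658 K/W, Q = 3020.9421 W


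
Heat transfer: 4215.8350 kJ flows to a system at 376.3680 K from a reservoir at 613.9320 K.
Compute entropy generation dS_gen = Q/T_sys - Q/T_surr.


dS_sys = 4215.8350/376.3680 = 11.2014 kJ/K
dS_surr = -4215.8350/613.9320 = -6.8669 kJ/K
dS_gen = 11.2014 - 6.8669 = 4.3344 kJ/K (irreversible)

dS_gen = 4.3344 kJ/K, irreversible


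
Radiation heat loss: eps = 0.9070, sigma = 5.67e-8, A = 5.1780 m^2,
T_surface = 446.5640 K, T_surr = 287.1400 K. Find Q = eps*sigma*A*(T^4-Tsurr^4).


T^4 = 3.9768e+10
Tsurr^4 = 6.7979e+09
Q = 0.9070 * 5.67e-8 * 5.1780 * 3.2970e+10 = 8779.5845 W

8779.5845 W


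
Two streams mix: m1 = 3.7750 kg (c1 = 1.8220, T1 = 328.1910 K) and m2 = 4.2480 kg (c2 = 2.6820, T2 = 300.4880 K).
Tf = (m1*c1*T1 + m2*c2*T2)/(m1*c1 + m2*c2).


num = 5680.8148
den = 18.2712
Tf = 310.9166 K

310.9166 K


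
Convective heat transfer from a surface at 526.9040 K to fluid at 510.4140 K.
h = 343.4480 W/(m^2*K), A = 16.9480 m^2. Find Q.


dT = 16.4900 K
Q = 343.4480 * 16.9480 * 16.4900 = 95984.2780 W

95984.2780 W


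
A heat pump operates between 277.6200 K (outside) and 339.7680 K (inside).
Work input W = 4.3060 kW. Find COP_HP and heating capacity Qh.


COP = 339.7680 / 62.1480 = 5.4671
Qh = 5.4671 * 4.3060 = 23.5412 kW

COP = 5.4671, Qh = 23.5412 kW


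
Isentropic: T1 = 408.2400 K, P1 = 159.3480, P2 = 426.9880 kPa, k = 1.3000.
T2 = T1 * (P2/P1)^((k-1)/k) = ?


(k-1)/k = 0.2308
(P2/P1)^exp = 1.2554
T2 = 408.2400 * 1.2554 = 512.5081 K

512.5081 K


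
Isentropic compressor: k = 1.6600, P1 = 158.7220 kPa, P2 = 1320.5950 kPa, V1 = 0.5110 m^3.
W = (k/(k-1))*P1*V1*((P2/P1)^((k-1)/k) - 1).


(k-1)/k = 0.3976
(P2/P1)^exp = 2.3219
W = 2.5152 * 158.7220 * 0.5110 * (2.3219 - 1) = 269.6543 kJ

269.6543 kJ


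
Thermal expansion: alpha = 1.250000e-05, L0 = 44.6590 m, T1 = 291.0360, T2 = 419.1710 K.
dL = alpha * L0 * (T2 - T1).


dT = 128.1350 K
dL = 1.250000e-05 * 44.6590 * 128.1350 = 0.071530 m
L_final = 44.730530 m

dL = 0.071530 m


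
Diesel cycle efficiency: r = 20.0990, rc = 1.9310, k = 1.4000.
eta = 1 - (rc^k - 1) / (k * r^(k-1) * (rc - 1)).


r^(k-1) = 3.3210
rc^k = 2.5124
eta = 0.6506 = 65.0594%

65.0594%


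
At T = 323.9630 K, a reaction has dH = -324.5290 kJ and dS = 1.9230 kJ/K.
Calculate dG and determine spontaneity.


T*dS = 323.9630 * 1.9230 = 622.9808 kJ
dG = -324.5290 - 622.9808 = -947.5098 kJ (spontaneous)

dG = -947.5098 kJ, spontaneous


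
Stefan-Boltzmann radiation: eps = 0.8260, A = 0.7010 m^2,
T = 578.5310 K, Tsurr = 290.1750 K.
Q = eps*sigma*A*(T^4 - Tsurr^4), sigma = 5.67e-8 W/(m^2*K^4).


T^4 = 1.1202e+11
Tsurr^4 = 7.0899e+09
Q = 0.8260 * 5.67e-8 * 0.7010 * 1.0493e+11 = 3445.0294 W

3445.0294 W


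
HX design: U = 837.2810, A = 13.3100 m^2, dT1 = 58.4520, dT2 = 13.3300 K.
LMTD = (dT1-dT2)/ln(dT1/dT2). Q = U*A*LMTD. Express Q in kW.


LMTD = 30.5252 K
Q = 837.2810 * 13.3100 * 30.5252 = 340179.1832 W = 340.1792 kW

340.1792 kW


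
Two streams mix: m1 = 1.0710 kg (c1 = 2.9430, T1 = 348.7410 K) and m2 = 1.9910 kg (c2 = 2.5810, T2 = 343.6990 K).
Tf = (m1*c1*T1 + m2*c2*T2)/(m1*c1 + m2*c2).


num = 2865.4057
den = 8.2907
Tf = 345.6159 K

345.6159 K


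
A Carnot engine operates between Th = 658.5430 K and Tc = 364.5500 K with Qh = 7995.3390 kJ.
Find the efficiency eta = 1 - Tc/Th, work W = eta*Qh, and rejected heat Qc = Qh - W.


eta = 1 - 364.5500/658.5430 = 0.4464
W = 0.4464 * 7995.3390 = 3569.3549 kJ
Qc = 7995.3390 - 3569.3549 = 4425.9841 kJ

eta = 44.6429%, W = 3569.3549 kJ, Qc = 4425.9841 kJ


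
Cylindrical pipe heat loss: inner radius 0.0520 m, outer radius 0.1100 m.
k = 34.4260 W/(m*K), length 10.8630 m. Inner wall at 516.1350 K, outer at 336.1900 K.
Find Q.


dT = 179.9450 K
ln(ro/ri) = 0.7492
Q = 2*pi*34.4260*10.8630*179.9450 / 0.7492 = 564334.9978 W

564334.9978 W


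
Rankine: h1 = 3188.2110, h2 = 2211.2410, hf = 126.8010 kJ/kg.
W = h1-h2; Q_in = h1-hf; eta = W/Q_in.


W = 976.9700 kJ/kg
Q_in = 3061.4100 kJ/kg
eta = 0.3191 = 31.9124%

eta = 31.9124%


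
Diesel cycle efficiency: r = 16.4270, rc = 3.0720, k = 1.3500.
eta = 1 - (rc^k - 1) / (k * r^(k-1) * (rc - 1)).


r^(k-1) = 2.6635
rc^k = 4.5501
eta = 0.5235 = 52.3494%

52.3494%


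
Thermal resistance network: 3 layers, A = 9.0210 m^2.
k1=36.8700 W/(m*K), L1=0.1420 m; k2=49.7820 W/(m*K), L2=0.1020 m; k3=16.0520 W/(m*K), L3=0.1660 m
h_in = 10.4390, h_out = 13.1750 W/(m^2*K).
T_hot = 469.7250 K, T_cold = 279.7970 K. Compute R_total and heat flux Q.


R_conv_in = 1/(10.4390*9.0210) = 0.0106
R_1 = 0.1420/(36.8700*9.0210) = 0.0004
R_2 = 0.1020/(49.7820*9.0210) = 0.0002
R_3 = 0.1660/(16.0520*9.0210) = 0.0011
R_conv_out = 1/(13.1750*9.0210) = 0.0084
R_total = 0.0208 K/W
Q = 189.9280 / 0.0208 = 9116.5373 W

R_total = 0.0208 K/W, Q = 9116.5373 W


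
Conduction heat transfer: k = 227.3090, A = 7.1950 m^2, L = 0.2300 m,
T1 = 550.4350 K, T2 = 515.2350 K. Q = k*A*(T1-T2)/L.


dT = 35.2000 K
Q = 227.3090 * 7.1950 * 35.2000 / 0.2300 = 250300.8112 W

250300.8112 W


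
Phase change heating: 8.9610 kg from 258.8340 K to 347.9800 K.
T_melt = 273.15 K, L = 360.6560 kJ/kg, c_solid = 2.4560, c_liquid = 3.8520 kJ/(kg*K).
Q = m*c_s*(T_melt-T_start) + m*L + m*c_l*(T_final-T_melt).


Q1 (sensible, solid) = 8.9610 * 2.4560 * 14.3160 = 315.0696 kJ
Q2 (latent) = 8.9610 * 360.6560 = 3231.8384 kJ
Q3 (sensible, liquid) = 8.9610 * 3.8520 * 74.8300 = 2582.9649 kJ
Q_total = 6129.8729 kJ

6129.8729 kJ


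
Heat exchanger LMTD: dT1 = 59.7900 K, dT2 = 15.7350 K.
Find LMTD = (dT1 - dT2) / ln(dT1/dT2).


dT1/dT2 = 3.7998
ln(dT1/dT2) = 1.3350
LMTD = 44.0550 / 1.3350 = 33.0012 K

33.0012 K


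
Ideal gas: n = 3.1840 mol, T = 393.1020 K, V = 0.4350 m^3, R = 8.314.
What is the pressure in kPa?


P = nRT/V = 3.1840 * 8.314 * 393.1020 / 0.4350
= 10406.1081 / 0.4350 = 23922.0876 Pa = 23.9221 kPa

23.9221 kPa


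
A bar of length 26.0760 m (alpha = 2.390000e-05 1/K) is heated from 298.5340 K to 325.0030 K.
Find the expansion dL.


dT = 26.4690 K
dL = 2.390000e-05 * 26.0760 * 26.4690 = 0.016496 m
L_final = 26.092496 m

dL = 0.016496 m


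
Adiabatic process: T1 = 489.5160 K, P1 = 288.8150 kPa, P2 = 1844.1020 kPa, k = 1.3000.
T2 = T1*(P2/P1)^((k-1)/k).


(k-1)/k = 0.2308
(P2/P1)^exp = 1.5339
T2 = 489.5160 * 1.5339 = 750.8864 K

750.8864 K


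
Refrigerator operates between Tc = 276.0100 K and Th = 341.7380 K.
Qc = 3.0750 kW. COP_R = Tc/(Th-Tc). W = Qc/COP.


COP = 276.0100 / 65.7280 = 4.1993
W = 3.0750 / 4.1993 = 0.7323 kW

COP = 4.1993, W = 0.7323 kW


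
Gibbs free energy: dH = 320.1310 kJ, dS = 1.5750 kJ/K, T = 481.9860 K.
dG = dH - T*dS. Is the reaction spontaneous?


T*dS = 481.9860 * 1.5750 = 759.1279 kJ
dG = 320.1310 - 759.1279 = -438.9969 kJ (spontaneous)

dG = -438.9969 kJ, spontaneous


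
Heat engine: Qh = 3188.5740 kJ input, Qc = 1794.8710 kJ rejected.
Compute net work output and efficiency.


W = 3188.5740 - 1794.8710 = 1393.7030 kJ
eta = 1393.7030 / 3188.5740 = 0.4371 = 43.7093%

W = 1393.7030 kJ, eta = 43.7093%


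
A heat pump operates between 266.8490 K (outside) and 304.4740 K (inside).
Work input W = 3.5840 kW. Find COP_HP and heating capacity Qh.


COP = 304.4740 / 37.6250 = 8.0923
Qh = 8.0923 * 3.5840 = 29.0029 kW

COP = 8.0923, Qh = 29.0029 kW


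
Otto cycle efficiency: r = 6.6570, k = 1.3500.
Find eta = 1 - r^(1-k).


r^(k-1) = 1.9415
eta = 1 - 1/1.9415 = 0.4849 = 48.4946%

48.4946%


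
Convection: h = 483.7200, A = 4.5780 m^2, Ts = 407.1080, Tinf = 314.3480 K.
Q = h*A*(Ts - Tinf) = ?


dT = 92.7600 K
Q = 483.7200 * 4.5780 * 92.7600 = 205414.2520 W

205414.2520 W


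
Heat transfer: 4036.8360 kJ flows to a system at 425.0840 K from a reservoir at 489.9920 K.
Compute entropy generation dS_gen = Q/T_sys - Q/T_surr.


dS_sys = 4036.8360/425.0840 = 9.4966 kJ/K
dS_surr = -4036.8360/489.9920 = -8.2386 kJ/K
dS_gen = 9.4966 - 8.2386 = 1.2580 kJ/K (irreversible)

dS_gen = 1.2580 kJ/K, irreversible


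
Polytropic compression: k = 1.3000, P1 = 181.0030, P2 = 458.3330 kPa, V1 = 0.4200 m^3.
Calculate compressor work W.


(k-1)/k = 0.2308
(P2/P1)^exp = 1.2391
W = 4.3333 * 181.0030 * 0.4200 * (1.2391 - 1) = 78.7731 kJ

78.7731 kJ


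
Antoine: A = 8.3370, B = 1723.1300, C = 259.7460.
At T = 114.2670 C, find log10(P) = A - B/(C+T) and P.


C+T = 374.0130
B/(C+T) = 4.6071
log10(P) = 8.3370 - 4.6071 = 3.7299
P = 10^3.7299 = 5368.5954 mmHg

5368.5954 mmHg


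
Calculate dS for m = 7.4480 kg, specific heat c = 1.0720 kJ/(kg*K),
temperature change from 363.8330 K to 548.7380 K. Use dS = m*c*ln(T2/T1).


T2/T1 = 1.5082
ln(T2/T1) = 0.4109
dS = 7.4480 * 1.0720 * 0.4109 = 3.2809 kJ/K

3.2809 kJ/K


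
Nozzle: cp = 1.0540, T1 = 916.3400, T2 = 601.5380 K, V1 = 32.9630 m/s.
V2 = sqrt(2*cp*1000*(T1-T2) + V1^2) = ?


dT = 314.8020 K
2*cp*1000*dT = 663602.6160
V1^2 = 1086.5594
V2 = sqrt(664689.1754) = 815.2847 m/s

815.2847 m/s


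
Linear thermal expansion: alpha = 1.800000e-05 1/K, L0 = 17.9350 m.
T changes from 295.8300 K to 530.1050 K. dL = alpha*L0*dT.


dT = 234.2750 K
dL = 1.800000e-05 * 17.9350 * 234.2750 = 0.075631 m
L_final = 18.010631 m

dL = 0.075631 m


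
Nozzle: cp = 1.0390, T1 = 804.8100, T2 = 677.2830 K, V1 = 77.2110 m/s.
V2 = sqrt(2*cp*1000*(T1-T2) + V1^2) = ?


dT = 127.5270 K
2*cp*1000*dT = 265001.1060
V1^2 = 5961.5385
V2 = sqrt(270962.6445) = 520.5407 m/s

520.5407 m/s


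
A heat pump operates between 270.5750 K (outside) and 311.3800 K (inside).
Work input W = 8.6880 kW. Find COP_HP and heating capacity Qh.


COP = 311.3800 / 40.8050 = 7.6309
Qh = 7.6309 * 8.6880 = 66.2975 kW

COP = 7.6309, Qh = 66.2975 kW


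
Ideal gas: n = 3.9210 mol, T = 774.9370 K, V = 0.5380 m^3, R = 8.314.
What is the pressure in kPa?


P = nRT/V = 3.9210 * 8.314 * 774.9370 / 0.5380
= 25262.3216 / 0.5380 = 46955.9881 Pa = 46.9560 kPa

46.9560 kPa


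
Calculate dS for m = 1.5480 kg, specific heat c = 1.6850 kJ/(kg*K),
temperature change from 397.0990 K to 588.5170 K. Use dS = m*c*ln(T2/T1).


T2/T1 = 1.4820
ln(T2/T1) = 0.3934
dS = 1.5480 * 1.6850 * 0.3934 = 1.0262 kJ/K

1.0262 kJ/K


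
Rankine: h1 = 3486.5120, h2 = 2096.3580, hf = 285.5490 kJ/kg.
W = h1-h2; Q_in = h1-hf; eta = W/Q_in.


W = 1390.1540 kJ/kg
Q_in = 3200.9630 kJ/kg
eta = 0.4343 = 43.4292%

eta = 43.4292%


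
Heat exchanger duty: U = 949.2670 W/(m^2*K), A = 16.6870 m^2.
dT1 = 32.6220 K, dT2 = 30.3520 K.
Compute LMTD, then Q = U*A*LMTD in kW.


LMTD = 31.4734 K
Q = 949.2670 * 16.6870 * 31.4734 = 498551.1543 W = 498.5512 kW

498.5512 kW


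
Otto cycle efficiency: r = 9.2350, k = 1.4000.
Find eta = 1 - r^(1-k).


r^(k-1) = 2.4332
eta = 1 - 1/2.4332 = 0.5890 = 58.9016%

58.9016%


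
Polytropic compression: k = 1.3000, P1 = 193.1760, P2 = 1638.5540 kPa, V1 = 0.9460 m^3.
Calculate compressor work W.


(k-1)/k = 0.2308
(P2/P1)^exp = 1.6378
W = 4.3333 * 193.1760 * 0.9460 * (1.6378 - 1) = 505.0994 kJ

505.0994 kJ


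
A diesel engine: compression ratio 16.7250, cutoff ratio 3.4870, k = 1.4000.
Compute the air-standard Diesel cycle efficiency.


r^(k-1) = 3.0856
rc^k = 5.7469
eta = 0.5582 = 55.8166%

55.8166%


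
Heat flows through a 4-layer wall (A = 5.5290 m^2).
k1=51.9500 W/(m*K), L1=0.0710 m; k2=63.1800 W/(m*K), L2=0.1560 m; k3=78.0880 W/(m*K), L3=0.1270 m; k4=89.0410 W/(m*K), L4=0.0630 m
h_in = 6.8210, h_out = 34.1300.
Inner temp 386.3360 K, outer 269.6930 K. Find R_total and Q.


R_conv_in = 1/(6.8210*5.5290) = 0.0265
R_1 = 0.0710/(51.9500*5.5290) = 0.0002
R_2 = 0.1560/(63.1800*5.5290) = 0.0004
R_3 = 0.1270/(78.0880*5.5290) = 0.0003
R_4 = 0.0630/(89.0410*5.5290) = 0.0001
R_conv_out = 1/(34.1300*5.5290) = 0.0053
R_total = 0.0329 K/W
Q = 116.6430 / 0.0329 = 3542.0415 W

R_total = 0.0329 K/W, Q = 3542.0415 W


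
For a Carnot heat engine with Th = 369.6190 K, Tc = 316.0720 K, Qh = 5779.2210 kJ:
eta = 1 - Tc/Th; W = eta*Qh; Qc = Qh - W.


eta = 1 - 316.0720/369.6190 = 0.1449
W = 0.1449 * 5779.2210 = 837.2404 kJ
Qc = 5779.2210 - 837.2404 = 4941.9806 kJ

eta = 14.4871%, W = 837.2404 kJ, Qc = 4941.9806 kJ


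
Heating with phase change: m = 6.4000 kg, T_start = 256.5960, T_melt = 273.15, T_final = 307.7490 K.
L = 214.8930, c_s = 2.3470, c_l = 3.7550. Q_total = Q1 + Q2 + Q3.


Q1 (sensible, solid) = 6.4000 * 2.3470 * 16.5540 = 248.6543 kJ
Q2 (latent) = 6.4000 * 214.8930 = 1375.3152 kJ
Q3 (sensible, liquid) = 6.4000 * 3.7550 * 34.5990 = 831.4832 kJ
Q_total = 2455.4527 kJ

2455.4527 kJ


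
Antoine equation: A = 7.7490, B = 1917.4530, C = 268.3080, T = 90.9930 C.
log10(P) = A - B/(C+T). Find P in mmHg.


C+T = 359.3010
B/(C+T) = 5.3366
log10(P) = 7.7490 - 5.3366 = 2.4124
P = 10^2.4124 = 258.4519 mmHg

258.4519 mmHg


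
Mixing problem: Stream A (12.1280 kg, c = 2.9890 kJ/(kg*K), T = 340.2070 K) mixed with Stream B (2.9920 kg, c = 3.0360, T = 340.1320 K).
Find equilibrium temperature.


num = 15422.3663
den = 45.3343
Tf = 340.1920 K

340.1920 K


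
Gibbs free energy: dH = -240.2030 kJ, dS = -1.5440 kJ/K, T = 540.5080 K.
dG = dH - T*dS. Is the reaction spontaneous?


T*dS = 540.5080 * -1.5440 = -834.5444 kJ
dG = -240.2030 + 834.5444 = 594.3414 kJ (non-spontaneous)

dG = 594.3414 kJ, non-spontaneous


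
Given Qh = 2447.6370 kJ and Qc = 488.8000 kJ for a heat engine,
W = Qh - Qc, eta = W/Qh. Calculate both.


W = 2447.6370 - 488.8000 = 1958.8370 kJ
eta = 1958.8370 / 2447.6370 = 0.8003 = 80.0297%

W = 1958.8370 kJ, eta = 80.0297%


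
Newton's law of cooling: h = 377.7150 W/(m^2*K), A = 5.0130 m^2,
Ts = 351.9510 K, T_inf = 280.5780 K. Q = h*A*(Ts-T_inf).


dT = 71.3730 K
Q = 377.7150 * 5.0130 * 71.3730 = 135143.7260 W

135143.7260 W


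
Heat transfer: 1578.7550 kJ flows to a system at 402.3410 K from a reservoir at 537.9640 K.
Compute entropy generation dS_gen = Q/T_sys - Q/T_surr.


dS_sys = 1578.7550/402.3410 = 3.9239 kJ/K
dS_surr = -1578.7550/537.9640 = -2.9347 kJ/K
dS_gen = 3.9239 - 2.9347 = 0.9892 kJ/K (irreversible)

dS_gen = 0.9892 kJ/K, irreversible


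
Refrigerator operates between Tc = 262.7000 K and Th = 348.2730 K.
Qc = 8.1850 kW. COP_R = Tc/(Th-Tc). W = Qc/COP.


COP = 262.7000 / 85.5730 = 3.0699
W = 8.1850 / 3.0699 = 2.6662 kW

COP = 3.0699, W = 2.6662 kW


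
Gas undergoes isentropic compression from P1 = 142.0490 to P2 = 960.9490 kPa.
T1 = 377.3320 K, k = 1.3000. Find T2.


(k-1)/k = 0.2308
(P2/P1)^exp = 1.5545
T2 = 377.3320 * 1.5545 = 586.5737 K

586.5737 K


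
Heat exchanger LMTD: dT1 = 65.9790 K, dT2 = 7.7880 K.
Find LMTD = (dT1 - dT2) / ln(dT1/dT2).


dT1/dT2 = 8.4719
ln(dT1/dT2) = 2.1368
LMTD = 58.1910 / 2.1368 = 27.2334 K

27.2334 K


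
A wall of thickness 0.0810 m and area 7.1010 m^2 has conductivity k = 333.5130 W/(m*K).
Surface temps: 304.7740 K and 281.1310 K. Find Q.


dT = 23.6430 K
Q = 333.5130 * 7.1010 * 23.6430 / 0.0810 = 691273.3956 W

691273.3956 W


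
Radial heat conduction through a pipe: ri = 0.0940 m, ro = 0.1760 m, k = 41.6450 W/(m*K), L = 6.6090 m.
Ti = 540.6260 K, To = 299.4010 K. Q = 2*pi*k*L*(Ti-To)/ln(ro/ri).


dT = 241.2250 K
ln(ro/ri) = 0.6272
Q = 2*pi*41.6450*6.6090*241.2250 / 0.6272 = 665123.3913 W

665123.3913 W


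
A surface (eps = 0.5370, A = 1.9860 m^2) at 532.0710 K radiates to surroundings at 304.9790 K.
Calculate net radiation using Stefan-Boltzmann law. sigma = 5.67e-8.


T^4 = 8.0145e+10
Tsurr^4 = 8.6513e+09
Q = 0.5370 * 5.67e-8 * 1.9860 * 7.1494e+10 = 4323.2138 W

4323.2138 W


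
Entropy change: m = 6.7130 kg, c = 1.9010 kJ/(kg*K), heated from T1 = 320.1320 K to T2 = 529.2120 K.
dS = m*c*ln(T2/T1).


T2/T1 = 1.6531
ln(T2/T1) = 0.5027
dS = 6.7130 * 1.9010 * 0.5027 = 6.4146 kJ/K

6.4146 kJ/K


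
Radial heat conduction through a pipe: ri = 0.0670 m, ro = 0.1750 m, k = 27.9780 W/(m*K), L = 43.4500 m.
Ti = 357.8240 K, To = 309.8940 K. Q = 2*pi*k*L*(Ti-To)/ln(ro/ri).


dT = 47.9300 K
ln(ro/ri) = 0.9601
Q = 2*pi*27.9780*43.4500*47.9300 / 0.9601 = 381311.8309 W

381311.8309 W


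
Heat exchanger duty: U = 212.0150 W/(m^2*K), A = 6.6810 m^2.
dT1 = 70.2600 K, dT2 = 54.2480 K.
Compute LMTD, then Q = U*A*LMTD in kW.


LMTD = 61.9093 K
Q = 212.0150 * 6.6810 * 61.9093 = 87692.7705 W = 87.6928 kW

87.6928 kW


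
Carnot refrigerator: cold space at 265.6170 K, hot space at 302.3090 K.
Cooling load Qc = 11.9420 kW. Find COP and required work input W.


COP = 265.6170 / 36.6920 = 7.2391
W = 11.9420 / 7.2391 = 1.6497 kW

COP = 7.2391, W = 1.6497 kW


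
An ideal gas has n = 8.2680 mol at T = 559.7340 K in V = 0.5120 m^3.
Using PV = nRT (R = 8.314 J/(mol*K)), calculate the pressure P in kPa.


P = nRT/V = 8.2680 * 8.314 * 559.7340 / 0.5120
= 38476.2002 / 0.5120 = 75148.8286 Pa = 75.1488 kPa

75.1488 kPa


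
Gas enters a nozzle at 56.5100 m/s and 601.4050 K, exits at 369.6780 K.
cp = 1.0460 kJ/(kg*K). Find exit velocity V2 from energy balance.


dT = 231.7270 K
2*cp*1000*dT = 484772.8840
V1^2 = 3193.3801
V2 = sqrt(487966.2641) = 698.5458 m/s

698.5458 m/s


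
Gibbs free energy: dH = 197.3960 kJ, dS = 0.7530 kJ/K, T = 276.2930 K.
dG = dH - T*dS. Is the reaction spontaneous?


T*dS = 276.2930 * 0.7530 = 208.0486 kJ
dG = 197.3960 - 208.0486 = -10.6526 kJ (spontaneous)

dG = -10.6526 kJ, spontaneous


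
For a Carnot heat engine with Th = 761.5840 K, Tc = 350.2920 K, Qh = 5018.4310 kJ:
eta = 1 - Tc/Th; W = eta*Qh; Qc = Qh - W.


eta = 1 - 350.2920/761.5840 = 0.5400
W = 0.5400 * 5018.4310 = 2710.1942 kJ
Qc = 5018.4310 - 2710.1942 = 2308.2368 kJ

eta = 54.0048%, W = 2710.1942 kJ, Qc = 2308.2368 kJ


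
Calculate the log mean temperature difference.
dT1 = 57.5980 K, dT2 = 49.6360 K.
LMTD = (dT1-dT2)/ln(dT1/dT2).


dT1/dT2 = 1.1604
ln(dT1/dT2) = 0.1488
LMTD = 7.9620 / 0.1488 = 53.5183 K

53.5183 K


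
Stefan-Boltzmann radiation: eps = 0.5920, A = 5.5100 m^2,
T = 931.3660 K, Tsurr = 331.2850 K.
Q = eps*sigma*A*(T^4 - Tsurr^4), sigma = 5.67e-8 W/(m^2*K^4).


T^4 = 7.5246e+11
Tsurr^4 = 1.2045e+10
Q = 0.5920 * 5.67e-8 * 5.5100 * 7.4041e+11 = 136939.7839 W

136939.7839 W


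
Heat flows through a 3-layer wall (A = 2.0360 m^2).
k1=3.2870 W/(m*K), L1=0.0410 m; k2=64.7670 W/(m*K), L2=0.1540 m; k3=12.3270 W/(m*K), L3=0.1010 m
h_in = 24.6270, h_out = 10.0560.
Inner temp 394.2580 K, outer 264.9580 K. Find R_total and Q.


R_conv_in = 1/(24.6270*2.0360) = 0.0199
R_1 = 0.0410/(3.2870*2.0360) = 0.0061
R_2 = 0.1540/(64.7670*2.0360) = 0.0012
R_3 = 0.1010/(12.3270*2.0360) = 0.0040
R_conv_out = 1/(10.0560*2.0360) = 0.0488
R_total = 0.0801 K/W
Q = 129.3000 / 0.0801 = 1614.1343 W

R_total = 0.0801 K/W, Q = 1614.1343 W


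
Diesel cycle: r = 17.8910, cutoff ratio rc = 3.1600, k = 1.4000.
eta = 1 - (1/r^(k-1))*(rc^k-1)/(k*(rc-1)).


r^(k-1) = 3.1700
rc^k = 5.0068
eta = 0.5820 = 58.2012%

58.2012%


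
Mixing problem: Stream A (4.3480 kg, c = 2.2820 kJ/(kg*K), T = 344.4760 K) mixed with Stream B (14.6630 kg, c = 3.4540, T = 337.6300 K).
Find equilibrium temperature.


num = 20517.5474
den = 60.5681
Tf = 338.7515 K

338.7515 K


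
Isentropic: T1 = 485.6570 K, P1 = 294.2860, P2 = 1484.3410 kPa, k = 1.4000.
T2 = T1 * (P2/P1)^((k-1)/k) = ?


(k-1)/k = 0.2857
(P2/P1)^exp = 1.5878
T2 = 485.6570 * 1.5878 = 771.1154 K

771.1154 K


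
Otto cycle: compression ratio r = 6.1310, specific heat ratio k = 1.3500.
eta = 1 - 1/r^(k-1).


r^(k-1) = 1.8864
eta = 1 - 1/1.8864 = 0.4699 = 46.9892%

46.9892%


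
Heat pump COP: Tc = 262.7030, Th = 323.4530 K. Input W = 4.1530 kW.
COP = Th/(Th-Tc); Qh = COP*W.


COP = 323.4530 / 60.7500 = 5.3243
Qh = 5.3243 * 4.1530 = 22.1119 kW

COP = 5.3243, Qh = 22.1119 kW


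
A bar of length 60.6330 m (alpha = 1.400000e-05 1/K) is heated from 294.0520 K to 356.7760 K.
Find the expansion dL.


dT = 62.7240 K
dL = 1.400000e-05 * 60.6330 * 62.7240 = 0.053244 m
L_final = 60.686244 m

dL = 0.053244 m


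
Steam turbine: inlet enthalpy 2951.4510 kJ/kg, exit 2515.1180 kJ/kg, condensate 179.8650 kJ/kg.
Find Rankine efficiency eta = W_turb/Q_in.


W = 436.3330 kJ/kg
Q_in = 2771.5860 kJ/kg
eta = 0.1574 = 15.7431%

eta = 15.7431%


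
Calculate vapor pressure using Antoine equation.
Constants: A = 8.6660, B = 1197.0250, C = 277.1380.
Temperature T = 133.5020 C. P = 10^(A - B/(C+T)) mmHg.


C+T = 410.6400
B/(C+T) = 2.9150
log10(P) = 8.6660 - 2.9150 = 5.7510
P = 10^5.7510 = 563607.9480 mmHg

563607.9480 mmHg


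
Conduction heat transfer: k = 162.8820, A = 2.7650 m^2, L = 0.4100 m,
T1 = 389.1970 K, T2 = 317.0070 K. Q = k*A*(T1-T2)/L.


dT = 72.1900 K
Q = 162.8820 * 2.7650 * 72.1900 / 0.4100 = 79297.8503 W

79297.8503 W


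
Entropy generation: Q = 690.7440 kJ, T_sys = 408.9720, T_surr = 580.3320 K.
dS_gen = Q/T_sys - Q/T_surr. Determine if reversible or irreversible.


dS_sys = 690.7440/408.9720 = 1.6890 kJ/K
dS_surr = -690.7440/580.3320 = -1.1903 kJ/K
dS_gen = 1.6890 - 1.1903 = 0.4987 kJ/K (irreversible)

dS_gen = 0.4987 kJ/K, irreversible


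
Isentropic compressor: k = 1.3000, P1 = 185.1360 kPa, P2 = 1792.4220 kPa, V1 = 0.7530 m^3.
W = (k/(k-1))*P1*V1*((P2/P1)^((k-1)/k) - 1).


(k-1)/k = 0.2308
(P2/P1)^exp = 1.6886
W = 4.3333 * 185.1360 * 0.7530 * (1.6886 - 1) = 415.9824 kJ

415.9824 kJ


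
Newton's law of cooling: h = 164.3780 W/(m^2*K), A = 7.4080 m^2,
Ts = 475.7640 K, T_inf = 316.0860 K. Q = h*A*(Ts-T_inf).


dT = 159.6780 K
Q = 164.3780 * 7.4080 * 159.6780 = 194441.8525 W

194441.8525 W


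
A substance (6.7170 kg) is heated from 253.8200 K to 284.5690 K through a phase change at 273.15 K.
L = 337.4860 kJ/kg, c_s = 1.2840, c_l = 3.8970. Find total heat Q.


Q1 (sensible, solid) = 6.7170 * 1.2840 * 19.3300 = 166.7141 kJ
Q2 (latent) = 6.7170 * 337.4860 = 2266.8935 kJ
Q3 (sensible, liquid) = 6.7170 * 3.8970 * 11.4190 = 298.9054 kJ
Q_total = 2732.5130 kJ

2732.5130 kJ


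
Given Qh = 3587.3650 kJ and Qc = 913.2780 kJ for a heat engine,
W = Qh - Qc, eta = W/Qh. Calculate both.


W = 3587.3650 - 913.2780 = 2674.0870 kJ
eta = 2674.0870 / 3587.3650 = 0.7454 = 74.5418%

W = 2674.0870 kJ, eta = 74.5418%


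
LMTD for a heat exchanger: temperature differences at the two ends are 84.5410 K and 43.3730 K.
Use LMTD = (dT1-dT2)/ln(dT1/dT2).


dT1/dT2 = 1.9492
ln(dT1/dT2) = 0.6674
LMTD = 41.1680 / 0.6674 = 61.6842 K

61.6842 K


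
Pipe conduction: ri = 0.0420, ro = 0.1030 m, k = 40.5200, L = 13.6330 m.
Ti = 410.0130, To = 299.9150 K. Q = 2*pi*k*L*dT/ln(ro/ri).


dT = 110.0980 K
ln(ro/ri) = 0.8971
Q = 2*pi*40.5200*13.6330*110.0980 / 0.8971 = 425989.5865 W

425989.5865 W


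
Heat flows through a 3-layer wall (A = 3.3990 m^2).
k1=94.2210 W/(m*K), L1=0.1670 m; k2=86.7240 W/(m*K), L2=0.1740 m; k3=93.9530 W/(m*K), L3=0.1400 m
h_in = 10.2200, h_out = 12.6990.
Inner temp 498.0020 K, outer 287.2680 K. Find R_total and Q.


R_conv_in = 1/(10.2200*3.3990) = 0.0288
R_1 = 0.1670/(94.2210*3.3990) = 0.0005
R_2 = 0.1740/(86.7240*3.3990) = 0.0006
R_3 = 0.1400/(93.9530*3.3990) = 0.0004
R_conv_out = 1/(12.6990*3.3990) = 0.0232
R_total = 0.0535 K/W
Q = 210.7340 / 0.0535 = 3938.6042 W

R_total = 0.0535 K/W, Q = 3938.6042 W
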